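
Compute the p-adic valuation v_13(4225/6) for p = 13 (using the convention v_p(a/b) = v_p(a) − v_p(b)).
v_13(4225/6) = 2

Factor powers of 13 from the numerator and denominator of the reduced fraction: 4225 = 13^2 · 25 and 6 = 13^0 · 6. Apply v_p(a/b) = v_p(a) − v_p(b): v_13(4225/6) = 2 − 0 = 2.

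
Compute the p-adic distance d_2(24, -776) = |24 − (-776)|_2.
d_2(24, -776) = 1/32

Step 1 — x − y = 24 − (-776) = 800. Step 2 — v_2(800) = 5 (factor: 800 = (2^5 · 25); the sign does not affect v_p). Step 3 — |x − y|_2 = 2^{-5} = 1/32.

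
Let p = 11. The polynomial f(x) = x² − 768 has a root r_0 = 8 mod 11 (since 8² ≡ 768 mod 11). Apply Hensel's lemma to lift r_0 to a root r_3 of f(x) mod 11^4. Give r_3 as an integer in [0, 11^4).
r_3 = 7917 (mod 14641)

Hensel's recurrence: r_{i+1} = r_i − f(r_i)·(f′(r_i))^{-1} mod 11^{i+2}, with f′(x) = 2x. Iterate:
  r_0 = 8 (mod 11)
  r_1 = 52 (mod 121)
  r_2 = 1262 (mod 1331)
  r_3 = 7917 (mod 14641)
Final: r_3 = 7917, and one checks f(r_3) ≡ 0 mod 11^4.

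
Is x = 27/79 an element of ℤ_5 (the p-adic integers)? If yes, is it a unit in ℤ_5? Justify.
x ∈ ℤ_5^× (unit); v_5(x) = 0

ℤ_5 = {x ∈ ℚ_5 : v_5(x) ≥ 0} and ℤ_5^× = {x ∈ ℤ_5 : v_5(x) = 0}. Here v_5(27/79) = v_5(num) − v_5(den) = 0; compare against these criteria.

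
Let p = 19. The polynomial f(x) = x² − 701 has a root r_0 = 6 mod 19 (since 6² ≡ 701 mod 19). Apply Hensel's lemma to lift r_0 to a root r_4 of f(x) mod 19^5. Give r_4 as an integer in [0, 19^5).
r_4 = 909270 (mod 2476099)

Hensel's recurrence: r_{i+1} = r_i − f(r_i)·(f′(r_i))^{-1} mod 19^{i+2}, with f′(x) = 2x. Iterate:
  r_0 = 6 (mod 19)
  r_1 = 272 (mod 361)
  r_2 = 3882 (mod 6859)
  r_3 = 127344 (mod 130321)
  r_4 = 909270 (mod 2476099)
Final: r_4 = 909270, and one checks f(r_4) ≡ 0 mod 19^5.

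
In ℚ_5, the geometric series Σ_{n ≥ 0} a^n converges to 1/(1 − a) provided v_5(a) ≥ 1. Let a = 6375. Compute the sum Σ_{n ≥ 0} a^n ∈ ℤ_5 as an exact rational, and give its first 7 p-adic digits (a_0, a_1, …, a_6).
Σ a^n = 1/(1 − a) = -1/6374;  first 7 digits = (1, 0, 0, 1, 0, 2, 1)

v_5(a) = 3 ≥ 1, so the series converges in ℤ_5 to 1/(1 − a) = 1/(1 − 6375) = -1/6374. Expand this rational in ℤ_5: compute digits iteratively via d_i = x_i mod 5, x_{i+1} = (x_i − d_i)/5. The first 7 digits are (1, 0, 0, 1, 0, 2, 1).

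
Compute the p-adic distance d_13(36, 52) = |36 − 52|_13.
d_13(36, 52) = 1

Step 1 — x − y = 36 − 52 = -16. Step 2 — v_13(-16) = 0 (factor: -16 = −(13^0 · 16); the sign does not affect v_p). Step 3 — |x − y|_13 = 13^{0} = 1.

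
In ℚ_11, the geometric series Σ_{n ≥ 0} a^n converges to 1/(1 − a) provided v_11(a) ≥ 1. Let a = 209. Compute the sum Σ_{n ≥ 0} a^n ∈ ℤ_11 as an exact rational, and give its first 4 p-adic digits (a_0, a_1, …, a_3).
Σ a^n = 1/(1 − a) = -1/208;  first 4 digits = (1, 8, 10, 5)

v_11(a) = 1 ≥ 1, so the series converges in ℤ_11 to 1/(1 − a) = 1/(1 − 209) = -1/208. Expand this rational in ℤ_11: compute digits iteratively via d_i = x_i mod 11, x_{i+1} = (x_i − d_i)/11. The first 4 digits are (1, 8, 10, 5).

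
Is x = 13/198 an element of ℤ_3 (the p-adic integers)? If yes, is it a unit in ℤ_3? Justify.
x ∉ ℤ_3 (v_3(x) = -2 < 0)

ℤ_3 = {x ∈ ℚ_3 : v_3(x) ≥ 0} and ℤ_3^× = {x ∈ ℤ_3 : v_3(x) = 0}. Here v_3(13/198) = v_3(num) − v_3(den) = -2; compare against these criteria.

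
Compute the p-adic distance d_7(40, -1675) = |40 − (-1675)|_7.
d_7(40, -1675) = 1/343

Step 1 — x − y = 40 − (-1675) = 1715. Step 2 — v_7(1715) = 3 (factor: 1715 = (7^3 · 5); the sign does not affect v_p). Step 3 — |x − y|_7 = 7^{-3} = 1/343.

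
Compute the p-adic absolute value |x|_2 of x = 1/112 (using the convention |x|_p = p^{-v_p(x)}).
|1/112|_2 = 16

Step 1 — compute v_2(x) by factoring powers of 2 out of the numerator and denominator: v_2(1/112) = -4. Step 2 — apply |x|_p = p^{-v_p(x)} = 2^{4} = 16.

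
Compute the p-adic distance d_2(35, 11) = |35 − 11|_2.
d_2(35, 11) = 1/8

Step 1 — x − y = 35 − 11 = 24. Step 2 — v_2(24) = 3 (factor: 24 = (2^3 · 3); the sign does not affect v_p). Step 3 — |x − y|_2 = 2^{-3} = 1/8.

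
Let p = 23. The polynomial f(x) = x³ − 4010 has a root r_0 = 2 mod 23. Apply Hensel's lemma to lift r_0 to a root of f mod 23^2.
r_1 = 71 (mod 529)

Hensel: r_{i+1} = r_i − f(r_i)/f′(r_i) mod 23^{i+2}, where f′(x) = 3x². Iterate:
  r_0 = 2 (mod 23)
  r_1 = 71 (mod 529)
Final: r = 71 with f(r) ≡ 0 mod 23^2.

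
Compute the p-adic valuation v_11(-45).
v_11(-45) = 0

v_11(n) is the largest exponent k such that 11^k divides n. Factor out: -45 = -11^0 · 45. (Sign doesn't affect v_p.) So v_11(-45) = 0.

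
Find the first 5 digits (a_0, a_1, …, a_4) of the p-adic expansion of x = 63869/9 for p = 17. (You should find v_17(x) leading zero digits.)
(a_0, …, a_4) = (0, 0, 0, 9, 9)

v_17(63869/9) = 3, so a_0 = ... = a_2 = 0. Factor out: x = 17^3 · u with u = 13/9 a unit in ℤ_17. Expand u iteratively via a_{v+i} = u_i mod 17, u_{i+1} = (u_i − a_{v+i})/17:
  u_0 = 13/9;  a_3 = 9;  u_1 = (u_0 − 9)/17 = -4/9
  u_1 = -4/9;  a_4 = 9;  u_2 = (u_1 − 9)/17 = -5/9
Digits: (0, 0, 0, 9, 9).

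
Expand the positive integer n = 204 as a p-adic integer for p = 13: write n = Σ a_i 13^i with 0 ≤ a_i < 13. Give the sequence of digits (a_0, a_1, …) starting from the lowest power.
(a_0, a_1, …) = (9, 2, 1)

Repeated division by 13 gives the digits low-to-high: 204 = 9 + 2·13^1 + 1·13^2. Digit sequence: (9, 2, 1).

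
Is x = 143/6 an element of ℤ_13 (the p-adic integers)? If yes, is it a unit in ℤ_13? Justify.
x ∈ ℤ_13 but not a unit; v_13(x) = 1 > 0

ℤ_13 = {x ∈ ℚ_13 : v_13(x) ≥ 0} and ℤ_13^× = {x ∈ ℤ_13 : v_13(x) = 0}. Here v_13(143/6) = v_13(num) − v_13(den) = 1; compare against these criteria.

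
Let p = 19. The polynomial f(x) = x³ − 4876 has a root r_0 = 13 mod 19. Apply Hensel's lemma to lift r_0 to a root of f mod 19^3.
r_2 = 1191 (mod 6859)

Hensel: r_{i+1} = r_i − f(r_i)/f′(r_i) mod 19^{i+2}, where f′(x) = 3x². Iterate:
  r_0 = 13 (mod 19)
  r_1 = 108 (mod 361)
  r_2 = 1191 (mod 6859)
Final: r = 1191 with f(r) ≡ 0 mod 19^3.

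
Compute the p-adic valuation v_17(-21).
v_17(-21) = 0

v_17(n) is the largest exponent k such that 17^k divides n. Factor out: -21 = -17^0 · 21. (Sign doesn't affect v_p.) So v_17(-21) = 0.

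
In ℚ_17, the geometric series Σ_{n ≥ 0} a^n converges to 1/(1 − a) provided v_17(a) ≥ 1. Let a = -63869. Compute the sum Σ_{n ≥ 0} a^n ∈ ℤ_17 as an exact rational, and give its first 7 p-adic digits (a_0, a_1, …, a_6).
Σ a^n = 1/(1 − a) = 1/63870;  first 7 digits = (1, 0, 0, 4, 16, 16, 15)

v_17(a) = 3 ≥ 1, so the series converges in ℤ_17 to 1/(1 − a) = 1/(1 − (-63869)) = 1/63870. Expand this rational in ℤ_17: compute digits iteratively via d_i = x_i mod 17, x_{i+1} = (x_i − d_i)/17. The first 7 digits are (1, 0, 0, 4, 16, 16, 15).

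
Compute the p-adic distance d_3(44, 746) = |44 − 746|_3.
d_3(44, 746) = 1/27

Step 1 — x − y = 44 − 746 = -702. Step 2 — v_3(-702) = 3 (factor: -702 = −(3^3 · 26); the sign does not affect v_p). Step 3 — |x − y|_3 = 3^{-3} = 1/27.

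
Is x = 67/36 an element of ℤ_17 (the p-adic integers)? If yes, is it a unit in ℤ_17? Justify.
x ∈ ℤ_17^× (unit); v_17(x) = 0

ℤ_17 = {x ∈ ℚ_17 : v_17(x) ≥ 0} and ℤ_17^× = {x ∈ ℤ_17 : v_17(x) = 0}. Here v_17(67/36) = v_17(num) − v_17(den) = 0; compare against these criteria.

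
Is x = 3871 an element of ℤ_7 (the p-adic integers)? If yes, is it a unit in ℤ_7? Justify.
x ∈ ℤ_7 but not a unit; v_7(x) = 2 > 0

ℤ_7 = {x ∈ ℚ_7 : v_7(x) ≥ 0} and ℤ_7^× = {x ∈ ℤ_7 : v_7(x) = 0}. Here v_7(3871) = v_7(num) − v_7(den) = 2; compare against these criteria.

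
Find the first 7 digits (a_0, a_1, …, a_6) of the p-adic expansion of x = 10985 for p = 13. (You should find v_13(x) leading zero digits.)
(a_0, …, a_6) = (0, 0, 0, 5, 0, 0, 0)

v_13(10985) = 3, so a_0 = ... = a_2 = 0. Factor out: x = 13^3 · u with u = 5 a unit in ℤ_13. Expand u iteratively via a_{v+i} = u_i mod 13, u_{i+1} = (u_i − a_{v+i})/13:
  u_0 = 5;  a_3 = 5;  u_1 = (u_0 − 5)/13 = 0
  u_1 = 0;  a_4 = 0;  u_2 = (u_1 − 0)/13 = 0
  u_2 = 0;  a_5 = 0;  u_3 = (u_2 − 0)/13 = 0
  u_3 = 0;  a_6 = 0;  u_4 = (u_3 − 0)/13 = 0
Digits: (0, 0, 0, 5, 0, 0, 0).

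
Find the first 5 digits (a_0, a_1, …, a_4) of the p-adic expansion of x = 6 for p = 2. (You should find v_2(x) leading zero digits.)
(a_0, …, a_4) = (0, 1, 1, 0, 0)

v_2(6) = 1, so a_0 = ... = a_0 = 0. Factor out: x = 2^1 · u with u = 3 a unit in ℤ_2. Expand u iteratively via a_{v+i} = u_i mod 2, u_{i+1} = (u_i − a_{v+i})/2:
  u_0 = 3;  a_1 = 1;  u_1 = (u_0 − 1)/2 = 1
  u_1 = 1;  a_2 = 1;  u_2 = (u_1 − 1)/2 = 0
  u_2 = 0;  a_3 = 0;  u_3 = (u_2 − 0)/2 = 0
  u_3 = 0;  a_4 = 0;  u_4 = (u_3 − 0)/2 = 0
Digits: (0, 1, 1, 0, 0).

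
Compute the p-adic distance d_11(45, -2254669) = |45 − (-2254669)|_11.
d_11(45, -2254669) = 1/161051

Step 1 — x − y = 45 − (-2254669) = 2254714. Step 2 — v_11(2254714) = 5 (factor: 2254714 = (11^5 · 14); the sign does not affect v_p). Step 3 — |x − y|_11 = 11^{-5} = 1/161051.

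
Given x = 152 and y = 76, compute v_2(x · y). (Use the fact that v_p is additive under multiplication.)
v_2(11552) = 5

v_p(x) = 3 (factor: 152 = 2^3 · 19); v_p(y) = 2 (factor: 76 = 2^2 · 19). Additivity: v_p(xy) = v_p(x) + v_p(y) = 3 + 2 = 5. (Direct check: xy = 11552 = 2^5 · (361).)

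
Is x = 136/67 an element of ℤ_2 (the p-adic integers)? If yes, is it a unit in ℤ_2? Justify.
x ∈ ℤ_2 but not a unit; v_2(x) = 3 > 0

ℤ_2 = {x ∈ ℚ_2 : v_2(x) ≥ 0} and ℤ_2^× = {x ∈ ℤ_2 : v_2(x) = 0}. Here v_2(136/67) = v_2(num) − v_2(den) = 3; compare against these criteria.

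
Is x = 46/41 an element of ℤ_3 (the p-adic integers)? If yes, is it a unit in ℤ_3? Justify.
x ∈ ℤ_3^× (unit); v_3(x) = 0

ℤ_3 = {x ∈ ℚ_3 : v_3(x) ≥ 0} and ℤ_3^× = {x ∈ ℤ_3 : v_3(x) = 0}. Here v_3(46/41) = v_3(num) − v_3(den) = 0; compare against these criteria.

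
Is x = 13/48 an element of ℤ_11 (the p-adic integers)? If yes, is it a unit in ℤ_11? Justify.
x ∈ ℤ_11^× (unit); v_11(x) = 0

ℤ_11 = {x ∈ ℚ_11 : v_11(x) ≥ 0} and ℤ_11^× = {x ∈ ℤ_11 : v_11(x) = 0}. Here v_11(13/48) = v_11(num) − v_11(den) = 0; compare against these criteria.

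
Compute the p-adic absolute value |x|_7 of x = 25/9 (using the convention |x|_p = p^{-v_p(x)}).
|25/9|_7 = 1

Step 1 — compute v_7(x) by factoring powers of 7 out of the numerator and denominator: v_7(25/9) = 0. Step 2 — apply |x|_p = p^{-v_p(x)} = 7^{0} = 1.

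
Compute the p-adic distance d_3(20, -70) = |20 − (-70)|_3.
d_3(20, -70) = 1/9

Step 1 — x − y = 20 − (-70) = 90. Step 2 — v_3(90) = 2 (factor: 90 = (3^2 · 10); the sign does not affect v_p). Step 3 — |x − y|_3 = 3^{-2} = 1/9.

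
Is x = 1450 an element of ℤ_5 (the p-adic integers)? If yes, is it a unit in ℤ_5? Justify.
x ∈ ℤ_5 but not a unit; v_5(x) = 2 > 0

ℤ_5 = {x ∈ ℚ_5 : v_5(x) ≥ 0} and ℤ_5^× = {x ∈ ℤ_5 : v_5(x) = 0}. Here v_5(1450) = v_5(num) − v_5(den) = 2; compare against these criteria.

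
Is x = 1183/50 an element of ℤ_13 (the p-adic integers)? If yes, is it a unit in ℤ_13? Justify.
x ∈ ℤ_13 but not a unit; v_13(x) = 2 > 0

ℤ_13 = {x ∈ ℚ_13 : v_13(x) ≥ 0} and ℤ_13^× = {x ∈ ℤ_13 : v_13(x) = 0}. Here v_13(1183/50) = v_13(num) − v_13(den) = 2; compare against these criteria.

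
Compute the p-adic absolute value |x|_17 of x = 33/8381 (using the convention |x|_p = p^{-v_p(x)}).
|33/8381|_17 = 289

Step 1 — compute v_17(x) by factoring powers of 17 out of the numerator and denominator: v_17(33/8381) = -2. Step 2 — apply |x|_p = p^{-v_p(x)} = 17^{2} = 289.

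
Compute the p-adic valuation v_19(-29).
v_19(-29) = 0

v_19(n) is the largest exponent k such that 19^k divides n. Factor out: -29 = -19^0 · 29. (Sign doesn't affect v_p.) So v_19(-29) = 0.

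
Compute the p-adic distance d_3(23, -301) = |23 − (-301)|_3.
d_3(23, -301) = 1/81

Step 1 — x − y = 23 − (-301) = 324. Step 2 — v_3(324) = 4 (factor: 324 = (3^4 · 4); the sign does not affect v_p). Step 3 — |x − y|_3 = 3^{-4} = 1/81.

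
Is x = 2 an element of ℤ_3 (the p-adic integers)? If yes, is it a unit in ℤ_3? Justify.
x ∈ ℤ_3^× (unit); v_3(x) = 0

ℤ_3 = {x ∈ ℚ_3 : v_3(x) ≥ 0} and ℤ_3^× = {x ∈ ℤ_3 : v_3(x) = 0}. Here v_3(2) = v_3(num) − v_3(den) = 0; compare against these criteria.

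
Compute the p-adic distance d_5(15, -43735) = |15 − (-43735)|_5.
d_5(15, -43735) = 1/3125

Step 1 — x − y = 15 − (-43735) = 43750. Step 2 — v_5(43750) = 5 (factor: 43750 = (5^5 · 14); the sign does not affect v_p). Step 3 — |x − y|_5 = 5^{-5} = 1/3125.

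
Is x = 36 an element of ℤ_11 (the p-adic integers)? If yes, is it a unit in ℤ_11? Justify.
x ∈ ℤ_11^× (unit); v_11(x) = 0

ℤ_11 = {x ∈ ℚ_11 : v_11(x) ≥ 0} and ℤ_11^× = {x ∈ ℤ_11 : v_11(x) = 0}. Here v_11(36) = v_11(num) − v_11(den) = 0; compare against these criteria.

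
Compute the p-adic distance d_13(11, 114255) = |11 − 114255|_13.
d_13(11, 114255) = 1/28561

Step 1 — x − y = 11 − 114255 = -114244. Step 2 — v_13(-114244) = 4 (factor: -114244 = −(13^4 · 4); the sign does not affect v_p). Step 3 — |x − y|_13 = 13^{-4} = 1/28561.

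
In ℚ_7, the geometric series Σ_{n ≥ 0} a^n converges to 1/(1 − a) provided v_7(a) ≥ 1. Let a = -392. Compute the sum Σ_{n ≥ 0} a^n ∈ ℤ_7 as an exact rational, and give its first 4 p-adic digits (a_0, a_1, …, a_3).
Σ a^n = 1/(1 − a) = 1/393;  first 4 digits = (1, 0, 6, 5)

v_7(a) = 2 ≥ 1, so the series converges in ℤ_7 to 1/(1 − a) = 1/(1 − (-392)) = 1/393. Expand this rational in ℤ_7: compute digits iteratively via d_i = x_i mod 7, x_{i+1} = (x_i − d_i)/7. The first 4 digits are (1, 0, 6, 5).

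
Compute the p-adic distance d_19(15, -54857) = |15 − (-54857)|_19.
d_19(15, -54857) = 1/6859

Step 1 — x − y = 15 − (-54857) = 54872. Step 2 — v_19(54872) = 3 (factor: 54872 = (19^3 · 8); the sign does not affect v_p). Step 3 — |x − y|_19 = 19^{-3} = 1/6859.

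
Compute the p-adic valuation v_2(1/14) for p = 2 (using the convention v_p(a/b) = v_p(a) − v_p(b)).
v_2(1/14) = -1

Factor powers of 2 from the numerator and denominator of the reduced fraction: 1 = 2^0 · 1 and 14 = 2^1 · 7. Apply v_p(a/b) = v_p(a) − v_p(b): v_2(1/14) = 0 − 1 = -1.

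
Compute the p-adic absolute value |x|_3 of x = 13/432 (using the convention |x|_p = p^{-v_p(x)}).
|13/432|_3 = 27

Step 1 — compute v_3(x) by factoring powers of 3 out of the numerator and denominator: v_3(13/432) = -3. Step 2 — apply |x|_p = p^{-v_p(x)} = 3^{3} = 27.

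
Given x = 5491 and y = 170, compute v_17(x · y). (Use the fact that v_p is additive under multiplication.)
v_17(933470) = 3

v_p(x) = 2 (factor: 5491 = 17^2 · 19); v_p(y) = 1 (factor: 170 = 17^1 · 10). Additivity: v_p(xy) = v_p(x) + v_p(y) = 2 + 1 = 3. (Direct check: xy = 933470 = 17^3 · (190).)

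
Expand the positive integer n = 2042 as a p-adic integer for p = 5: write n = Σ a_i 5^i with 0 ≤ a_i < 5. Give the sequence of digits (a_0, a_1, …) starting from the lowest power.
(a_0, a_1, …) = (2, 3, 1, 1, 3)

Repeated division by 5 gives the digits low-to-high: 2042 = 2 + 3·5^1 + 1·5^2 + 1·5^3 + 3·5^4. Digit sequence: (2, 3, 1, 1, 3).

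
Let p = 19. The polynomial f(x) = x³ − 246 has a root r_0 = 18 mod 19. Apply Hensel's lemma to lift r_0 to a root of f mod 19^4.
r_3 = 74688 (mod 130321)

Hensel: r_{i+1} = r_i − f(r_i)/f′(r_i) mod 19^{i+2}, where f′(x) = 3x². Iterate:
  r_0 = 18 (mod 19)
  r_1 = 322 (mod 361)
  r_2 = 6098 (mod 6859)
  r_3 = 74688 (mod 130321)
Final: r = 74688 with f(r) ≡ 0 mod 19^4.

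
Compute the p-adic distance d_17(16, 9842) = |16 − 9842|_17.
d_17(16, 9842) = 1/4913

Step 1 — x − y = 16 − 9842 = -9826. Step 2 — v_17(-9826) = 3 (factor: -9826 = −(17^3 · 2); the sign does not affect v_p). Step 3 — |x − y|_17 = 17^{-3} = 1/4913.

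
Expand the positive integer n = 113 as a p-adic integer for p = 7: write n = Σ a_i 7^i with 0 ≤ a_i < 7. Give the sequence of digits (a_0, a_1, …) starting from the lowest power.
(a_0, a_1, …) = (1, 2, 2)

Repeated division by 7 gives the digits low-to-high: 113 = 1 + 2·7^1 + 2·7^2. Digit sequence: (1, 2, 2).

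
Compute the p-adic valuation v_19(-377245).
v_19(-377245) = 3

v_19(n) is the largest exponent k such that 19^k divides n. Factor out: -377245 = -19^3 · 55. (Sign doesn't affect v_p.) So v_19(-377245) = 3.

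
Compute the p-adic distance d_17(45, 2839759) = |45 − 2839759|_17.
d_17(45, 2839759) = 1/1419857

Step 1 — x − y = 45 − 2839759 = -2839714. Step 2 — v_17(-2839714) = 5 (factor: -2839714 = −(17^5 · 2); the sign does not affect v_p). Step 3 — |x − y|_17 = 17^{-5} = 1/1419857.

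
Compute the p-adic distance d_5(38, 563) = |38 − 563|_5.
d_5(38, 563) = 1/25

Step 1 — x − y = 38 − 563 = -525. Step 2 — v_5(-525) = 2 (factor: -525 = −(5^2 · 21); the sign does not affect v_p). Step 3 — |x − y|_5 = 5^{-2} = 1/25.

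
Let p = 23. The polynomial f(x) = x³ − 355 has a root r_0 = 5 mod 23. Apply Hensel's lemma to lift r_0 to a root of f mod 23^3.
r_2 = 6744 (mod 12167)

Hensel: r_{i+1} = r_i − f(r_i)/f′(r_i) mod 23^{i+2}, where f′(x) = 3x². Iterate:
  r_0 = 5 (mod 23)
  r_1 = 396 (mod 529)
  r_2 = 6744 (mod 12167)
Final: r = 6744 with f(r) ≡ 0 mod 23^3.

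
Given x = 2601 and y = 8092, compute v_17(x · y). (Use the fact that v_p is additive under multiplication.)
v_17(21047292) = 4

v_p(x) = 2 (factor: 2601 = 17^2 · 9); v_p(y) = 2 (factor: 8092 = 17^2 · 28). Additivity: v_p(xy) = v_p(x) + v_p(y) = 2 + 2 = 4. (Direct check: xy = 21047292 = 17^4 · (252).)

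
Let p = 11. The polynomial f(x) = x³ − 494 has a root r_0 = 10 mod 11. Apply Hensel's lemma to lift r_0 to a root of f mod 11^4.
r_3 = 3431 (mod 14641)

Hensel: r_{i+1} = r_i − f(r_i)/f′(r_i) mod 11^{i+2}, where f′(x) = 3x². Iterate:
  r_0 = 10 (mod 11)
  r_1 = 43 (mod 121)
  r_2 = 769 (mod 1331)
  r_3 = 3431 (mod 14641)
Final: r = 3431 with f(r) ≡ 0 mod 11^4.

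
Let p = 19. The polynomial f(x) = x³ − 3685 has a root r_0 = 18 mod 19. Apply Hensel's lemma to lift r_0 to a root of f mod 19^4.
r_3 = 67411 (mod 130321)

Hensel: r_{i+1} = r_i − f(r_i)/f′(r_i) mod 19^{i+2}, where f′(x) = 3x². Iterate:
  r_0 = 18 (mod 19)
  r_1 = 265 (mod 361)
  r_2 = 5680 (mod 6859)
  r_3 = 67411 (mod 130321)
Final: r = 67411 with f(r) ≡ 0 mod 19^4.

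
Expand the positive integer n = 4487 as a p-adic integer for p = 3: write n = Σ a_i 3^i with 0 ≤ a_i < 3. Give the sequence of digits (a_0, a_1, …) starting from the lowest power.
(a_0, a_1, …) = (2, 1, 0, 1, 1, 0, 0, 2)

Repeated division by 3 gives the digits low-to-high: 4487 = 2 + 1·3^1 + 1·3^3 + 1·3^4 + 2·3^7. Digit sequence: (2, 1, 0, 1, 1, 0, 0, 2).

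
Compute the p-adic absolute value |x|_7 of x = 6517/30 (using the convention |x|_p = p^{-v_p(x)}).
|6517/30|_7 = 1/343

Step 1 — compute v_7(x) by factoring powers of 7 out of the numerator and denominator: v_7(6517/30) = 3. Step 2 — apply |x|_p = p^{-v_p(x)} = 7^{-3} = 1/343.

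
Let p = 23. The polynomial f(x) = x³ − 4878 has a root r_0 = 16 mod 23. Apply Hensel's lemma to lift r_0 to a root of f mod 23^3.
r_2 = 6686 (mod 12167)

Hensel: r_{i+1} = r_i − f(r_i)/f′(r_i) mod 23^{i+2}, where f′(x) = 3x². Iterate:
  r_0 = 16 (mod 23)
  r_1 = 338 (mod 529)
  r_2 = 6686 (mod 12167)
Final: r = 6686 with f(r) ≡ 0 mod 23^3.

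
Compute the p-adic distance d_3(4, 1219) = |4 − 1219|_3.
d_3(4, 1219) = 1/243

Step 1 — x − y = 4 − 1219 = -1215. Step 2 — v_3(-1215) = 5 (factor: -1215 = −(3^5 · 5); the sign does not affect v_p). Step 3 — |x − y|_3 = 3^{-5} = 1/243.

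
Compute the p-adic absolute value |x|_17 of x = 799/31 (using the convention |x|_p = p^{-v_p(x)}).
|799/31|_17 = 1/17

Step 1 — compute v_17(x) by factoring powers of 17 out of the numerator and denominator: v_17(799/31) = 1. Step 2 — apply |x|_p = p^{-v_p(x)} = 17^{-1} = 1/17.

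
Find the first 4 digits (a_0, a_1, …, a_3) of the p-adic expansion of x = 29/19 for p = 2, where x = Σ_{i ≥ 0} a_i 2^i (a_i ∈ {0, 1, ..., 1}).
(a_0, …, a_3) = (1, 1, 1, 1)

v_2(29/19) = 0 (numerator and denominator both coprime to 2), so x ∈ ℤ_2^×. Compute digits iteratively via a_i = x_i mod 2, x_{i+1} = (x_i − a_i)/2, with x_0 = x:
  x_0 = 29/19;  a_0 = 1;  x_1 = (x_0 − 1)/2 = 5/19
  x_1 = 5/19;  a_1 = 1;  x_2 = (x_1 − 1)/2 = -7/19
  x_2 = -7/19;  a_2 = 1;  x_3 = (x_2 − 1)/2 = -13/19
  x_3 = -13/19;  a_3 = 1;  x_4 = (x_3 − 1)/2 = -16/19
Digits: (1, 1, 1, 1).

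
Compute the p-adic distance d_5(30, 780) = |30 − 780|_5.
d_5(30, 780) = 1/125

Step 1 — x − y = 30 − 780 = -750. Step 2 — v_5(-750) = 3 (factor: -750 = −(5^3 · 6); the sign does not affect v_p). Step 3 — |x − y|_5 = 5^{-3} = 1/125.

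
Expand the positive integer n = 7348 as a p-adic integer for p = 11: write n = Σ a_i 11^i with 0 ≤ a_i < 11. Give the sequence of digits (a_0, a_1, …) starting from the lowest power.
(a_0, a_1, …) = (0, 8, 5, 5)

Repeated division by 11 gives the digits low-to-high: 7348 = 8·11^1 + 5·11^2 + 5·11^3. Digit sequence: (0, 8, 5, 5).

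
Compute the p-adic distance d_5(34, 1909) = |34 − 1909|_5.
d_5(34, 1909) = 1/625

Step 1 — x − y = 34 − 1909 = -1875. Step 2 — v_5(-1875) = 4 (factor: -1875 = −(5^4 · 3); the sign does not affect v_p). Step 3 — |x − y|_5 = 5^{-4} = 1/625.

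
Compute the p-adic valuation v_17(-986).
v_17(-986) = 1

v_17(n) is the largest exponent k such that 17^k divides n. Factor out: -986 = -17^1 · 58. (Sign doesn't affect v_p.) So v_17(-986) = 1.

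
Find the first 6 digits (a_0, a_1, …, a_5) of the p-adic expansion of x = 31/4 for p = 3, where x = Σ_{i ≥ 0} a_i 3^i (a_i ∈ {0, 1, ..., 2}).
(a_0, …, a_5) = (1, 0, 0, 1, 2, 0)

v_3(31/4) = 0 (numerator and denominator both coprime to 3), so x ∈ ℤ_3^×. Compute digits iteratively via a_i = x_i mod 3, x_{i+1} = (x_i − a_i)/3, with x_0 = x:
  x_0 = 31/4;  a_0 = 1;  x_1 = (x_0 − 1)/3 = 9/4
  x_1 = 9/4;  a_1 = 0;  x_2 = (x_1 − 0)/3 = 3/4
  x_2 = 3/4;  a_2 = 0;  x_3 = (x_2 − 0)/3 = 1/4
  x_3 = 1/4;  a_3 = 1;  x_4 = (x_3 − 1)/3 = -1/4
  x_4 = -1/4;  a_4 = 2;  x_5 = (x_4 − 2)/3 = -3/4
  x_5 = -3/4;  a_5 = 0;  x_6 = (x_5 − 0)/3 = -1/4
Digits: (1, 0, 0, 1, 2, 0).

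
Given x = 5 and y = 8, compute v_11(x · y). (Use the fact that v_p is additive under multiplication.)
v_11(40) = 0

v_p(x) = 0 (factor: 5 = 11^0 · 5); v_p(y) = 0 (factor: 8 = 11^0 · 8). Additivity: v_p(xy) = v_p(x) + v_p(y) = 0 + 0 = 0. (Direct check: xy = 40 = 11^0 · (40).)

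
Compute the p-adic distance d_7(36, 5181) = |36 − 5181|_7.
d_7(36, 5181) = 1/343

Step 1 — x − y = 36 − 5181 = -5145. Step 2 — v_7(-5145) = 3 (factor: -5145 = −(7^3 · 15); the sign does not affect v_p). Step 3 — |x − y|_7 = 7^{-3} = 1/343.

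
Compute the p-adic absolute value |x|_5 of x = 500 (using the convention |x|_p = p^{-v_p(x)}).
|500|_5 = 1/125

Step 1 — compute v_5(x) by factoring powers of 5 out of the numerator and denominator: v_5(500) = 3. Step 2 — apply |x|_p = p^{-v_p(x)} = 5^{-3} = 1/125.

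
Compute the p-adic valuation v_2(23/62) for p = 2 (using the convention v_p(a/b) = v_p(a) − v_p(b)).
v_2(23/62) = -1

Factor powers of 2 from the numerator and denominator of the reduced fraction: 23 = 2^0 · 23 and 62 = 2^1 · 31. Apply v_p(a/b) = v_p(a) − v_p(b): v_2(23/62) = 0 − 1 = -1.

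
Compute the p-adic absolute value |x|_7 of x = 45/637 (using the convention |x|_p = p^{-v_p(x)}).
|45/637|_7 = 49

Step 1 — compute v_7(x) by factoring powers of 7 out of the numerator and denominator: v_7(45/637) = -2. Step 2 — apply |x|_p = p^{-v_p(x)} = 7^{2} = 49.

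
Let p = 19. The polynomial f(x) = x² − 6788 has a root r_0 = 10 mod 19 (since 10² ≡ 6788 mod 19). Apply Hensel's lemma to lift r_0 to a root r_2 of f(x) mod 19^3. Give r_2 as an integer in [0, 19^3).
r_2 = 1283 (mod 6859)

Hensel's recurrence: r_{i+1} = r_i − f(r_i)·(f′(r_i))^{-1} mod 19^{i+2}, with f′(x) = 2x. Iterate:
  r_0 = 10 (mod 19)
  r_1 = 200 (mod 361)
  r_2 = 1283 (mod 6859)
Final: r_2 = 1283, and one checks f(r_2) ≡ 0 mod 19^3.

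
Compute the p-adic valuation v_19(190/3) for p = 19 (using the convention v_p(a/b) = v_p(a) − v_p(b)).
v_19(190/3) = 1

Factor powers of 19 from the numerator and denominator of the reduced fraction: 190 = 19^1 · 10 and 3 = 19^0 · 3. Apply v_p(a/b) = v_p(a) − v_p(b): v_19(190/3) = 1 − 0 = 1.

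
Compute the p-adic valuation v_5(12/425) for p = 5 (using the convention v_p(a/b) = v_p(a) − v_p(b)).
v_5(12/425) = -2

Factor powers of 5 from the numerator and denominator of the reduced fraction: 12 = 5^0 · 12 and 425 = 5^2 · 17. Apply v_p(a/b) = v_p(a) − v_p(b): v_5(12/425) = 0 − 2 = -2.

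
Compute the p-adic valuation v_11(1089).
v_11(1089) = 2

v_11(n) is the largest exponent k such that 11^k divides n. Factor out: 1089 = 11^2 · 9. (Sign doesn't affect v_p.) So v_11(1089) = 2.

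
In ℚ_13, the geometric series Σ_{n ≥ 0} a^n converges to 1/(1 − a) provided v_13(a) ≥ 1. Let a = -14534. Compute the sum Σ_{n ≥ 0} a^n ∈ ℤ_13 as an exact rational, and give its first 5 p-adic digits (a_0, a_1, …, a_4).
Σ a^n = 1/(1 − a) = 1/14535;  first 5 digits = (1, 0, 5, 6, 11)

v_13(a) = 2 ≥ 1, so the series converges in ℤ_13 to 1/(1 − a) = 1/(1 − (-14534)) = 1/14535. Expand this rational in ℤ_13: compute digits iteratively via d_i = x_i mod 13, x_{i+1} = (x_i − d_i)/13. The first 5 digits are (1, 0, 5, 6, 11).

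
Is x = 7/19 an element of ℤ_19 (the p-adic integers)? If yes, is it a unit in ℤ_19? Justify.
x ∉ ℤ_19 (v_19(x) = -1 < 0)

ℤ_19 = {x ∈ ℚ_19 : v_19(x) ≥ 0} and ℤ_19^× = {x ∈ ℤ_19 : v_19(x) = 0}. Here v_19(7/19) = v_19(num) − v_19(den) = -1; compare against these criteria.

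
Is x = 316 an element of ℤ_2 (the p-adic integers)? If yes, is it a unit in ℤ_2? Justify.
x ∈ ℤ_2 but not a unit; v_2(x) = 2 > 0

ℤ_2 = {x ∈ ℚ_2 : v_2(x) ≥ 0} and ℤ_2^× = {x ∈ ℤ_2 : v_2(x) = 0}. Here v_2(316) = v_2(num) − v_2(den) = 2; compare against these criteria.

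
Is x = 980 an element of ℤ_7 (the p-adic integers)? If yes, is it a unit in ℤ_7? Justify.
x ∈ ℤ_7 but not a unit; v_7(x) = 2 > 0

ℤ_7 = {x ∈ ℚ_7 : v_7(x) ≥ 0} and ℤ_7^× = {x ∈ ℤ_7 : v_7(x) = 0}. Here v_7(980) = v_7(num) − v_7(den) = 2; compare against these criteria.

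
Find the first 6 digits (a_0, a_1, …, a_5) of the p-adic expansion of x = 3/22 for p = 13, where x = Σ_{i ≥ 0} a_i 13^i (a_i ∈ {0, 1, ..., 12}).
(a_0, …, a_5) = (9, 7, 0, 10, 1, 4)

v_13(3/22) = 0 (numerator and denominator both coprime to 13), so x ∈ ℤ_13^×. Compute digits iteratively via a_i = x_i mod 13, x_{i+1} = (x_i − a_i)/13, with x_0 = x:
  x_0 = 3/22;  a_0 = 9;  x_1 = (x_0 − 9)/13 = -15/22
  x_1 = -15/22;  a_1 = 7;  x_2 = (x_1 − 7)/13 = -13/22
  x_2 = -13/22;  a_2 = 0;  x_3 = (x_2 − 0)/13 = -1/22
  x_3 = -1/22;  a_3 = 10;  x_4 = (x_3 − 10)/13 = -17/22
  x_4 = -17/22;  a_4 = 1;  x_5 = (x_4 − 1)/13 = -3/22
  x_5 = -3/22;  a_5 = 4;  x_6 = (x_5 − 4)/13 = -7/22
Digits: (9, 7, 0, 10, 1, 4).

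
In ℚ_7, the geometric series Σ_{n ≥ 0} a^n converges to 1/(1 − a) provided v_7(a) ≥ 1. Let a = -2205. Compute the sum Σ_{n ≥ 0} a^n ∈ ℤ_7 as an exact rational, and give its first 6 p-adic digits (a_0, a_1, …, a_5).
Σ a^n = 1/(1 − a) = 1/2206;  first 6 digits = (1, 0, 4, 0, 1, 2)

v_7(a) = 2 ≥ 1, so the series converges in ℤ_7 to 1/(1 − a) = 1/(1 − (-2205)) = 1/2206. Expand this rational in ℤ_7: compute digits iteratively via d_i = x_i mod 7, x_{i+1} = (x_i − d_i)/7. The first 6 digits are (1, 0, 4, 0, 1, 2).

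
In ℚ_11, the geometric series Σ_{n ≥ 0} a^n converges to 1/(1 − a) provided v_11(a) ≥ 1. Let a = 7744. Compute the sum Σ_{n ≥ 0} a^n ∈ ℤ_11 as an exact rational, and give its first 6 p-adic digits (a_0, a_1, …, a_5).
Σ a^n = 1/(1 − a) = -1/7743;  first 6 digits = (1, 0, 9, 5, 4, 9)

v_11(a) = 2 ≥ 1, so the series converges in ℤ_11 to 1/(1 − a) = 1/(1 − 7744) = -1/7743. Expand this rational in ℤ_11: compute digits iteratively via d_i = x_i mod 11, x_{i+1} = (x_i − d_i)/11. The first 6 digits are (1, 0, 9, 5, 4, 9).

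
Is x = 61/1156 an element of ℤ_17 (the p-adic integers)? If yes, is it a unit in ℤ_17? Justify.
x ∉ ℤ_17 (v_17(x) = -2 < 0)

ℤ_17 = {x ∈ ℚ_17 : v_17(x) ≥ 0} and ℤ_17^× = {x ∈ ℤ_17 : v_17(x) = 0}. Here v_17(61/1156) = v_17(num) − v_17(den) = -2; compare against these criteria.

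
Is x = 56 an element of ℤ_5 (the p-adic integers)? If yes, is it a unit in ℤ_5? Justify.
x ∈ ℤ_5^× (unit); v_5(x) = 0

ℤ_5 = {x ∈ ℚ_5 : v_5(x) ≥ 0} and ℤ_5^× = {x ∈ ℤ_5 : v_5(x) = 0}. Here v_5(56) = v_5(num) − v_5(den) = 0; compare against these criteria.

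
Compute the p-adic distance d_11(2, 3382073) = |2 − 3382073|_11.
d_11(2, 3382073) = 1/161051

Step 1 — x − y = 2 − 3382073 = -3382071. Step 2 — v_11(-3382071) = 5 (factor: -3382071 = −(11^5 · 21); the sign does not affect v_p). Step 3 — |x − y|_11 = 11^{-5} = 1/161051.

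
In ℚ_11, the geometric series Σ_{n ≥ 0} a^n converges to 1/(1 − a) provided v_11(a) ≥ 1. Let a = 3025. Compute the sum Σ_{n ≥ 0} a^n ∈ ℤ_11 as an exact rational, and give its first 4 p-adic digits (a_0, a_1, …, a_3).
Σ a^n = 1/(1 − a) = -1/3024;  first 4 digits = (1, 0, 3, 2)

v_11(a) = 2 ≥ 1, so the series converges in ℤ_11 to 1/(1 − a) = 1/(1 − 3025) = -1/3024. Expand this rational in ℤ_11: compute digits iteratively via d_i = x_i mod 11, x_{i+1} = (x_i − d_i)/11. The first 4 digits are (1, 0, 3, 2).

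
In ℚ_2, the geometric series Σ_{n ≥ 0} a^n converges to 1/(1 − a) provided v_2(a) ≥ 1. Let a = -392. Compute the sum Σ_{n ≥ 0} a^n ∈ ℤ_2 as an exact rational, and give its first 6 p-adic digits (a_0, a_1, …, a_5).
Σ a^n = 1/(1 − a) = 1/393;  first 6 digits = (1, 0, 0, 1, 1, 1)

v_2(a) = 3 ≥ 1, so the series converges in ℤ_2 to 1/(1 − a) = 1/(1 − (-392)) = 1/393. Expand this rational in ℤ_2: compute digits iteratively via d_i = x_i mod 2, x_{i+1} = (x_i − d_i)/2. The first 6 digits are (1, 0, 0, 1, 1, 1).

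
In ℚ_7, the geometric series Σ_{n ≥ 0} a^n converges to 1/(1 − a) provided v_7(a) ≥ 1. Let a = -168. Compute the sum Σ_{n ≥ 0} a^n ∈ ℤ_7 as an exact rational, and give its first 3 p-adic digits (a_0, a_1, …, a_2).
Σ a^n = 1/(1 − a) = 1/169;  first 3 digits = (1, 4, 5)

v_7(a) = 1 ≥ 1, so the series converges in ℤ_7 to 1/(1 − a) = 1/(1 − (-168)) = 1/169. Expand this rational in ℤ_7: compute digits iteratively via d_i = x_i mod 7, x_{i+1} = (x_i − d_i)/7. The first 3 digits are (1, 4, 5).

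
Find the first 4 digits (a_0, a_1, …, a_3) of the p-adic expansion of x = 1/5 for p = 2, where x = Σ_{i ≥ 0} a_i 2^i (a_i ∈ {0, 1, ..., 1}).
(a_0, …, a_3) = (1, 0, 1, 1)

v_2(1/5) = 0 (numerator and denominator both coprime to 2), so x ∈ ℤ_2^×. Compute digits iteratively via a_i = x_i mod 2, x_{i+1} = (x_i − a_i)/2, with x_0 = x:
  x_0 = 1/5;  a_0 = 1;  x_1 = (x_0 − 1)/2 = -2/5
  x_1 = -2/5;  a_1 = 0;  x_2 = (x_1 − 0)/2 = -1/5
  x_2 = -1/5;  a_2 = 1;  x_3 = (x_2 − 1)/2 = -3/5
  x_3 = -3/5;  a_3 = 1;  x_4 = (x_3 − 1)/2 = -4/5
Digits: (1, 0, 1, 1).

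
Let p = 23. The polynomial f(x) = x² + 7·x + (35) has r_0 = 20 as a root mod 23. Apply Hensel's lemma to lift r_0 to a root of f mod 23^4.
r_3 = 254952 (mod 279841)

Hensel: r_{i+1} = r_i − f(r_i)·(f′(r_i))^{-1} mod 23^{i+2}, f′(x) = 2x + 7. Iterate:
  r_0 = 20 (mod 23)
  r_1 = 503 (mod 529)
  r_2 = 11612 (mod 12167)
  r_3 = 254952 (mod 279841)
Final: r = 254952 satisfies f(r) ≡ 0 mod 23^4.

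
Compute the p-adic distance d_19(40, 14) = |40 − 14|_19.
d_19(40, 14) = 1

Step 1 — x − y = 40 − 14 = 26. Step 2 — v_19(26) = 0 (factor: 26 = (19^0 · 26); the sign does not affect v_p). Step 3 — |x − y|_19 = 19^{0} = 1.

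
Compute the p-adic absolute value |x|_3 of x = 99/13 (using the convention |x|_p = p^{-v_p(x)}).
|99/13|_3 = 1/9

Step 1 — compute v_3(x) by factoring powers of 3 out of the numerator and denominator: v_3(99/13) = 2. Step 2 — apply |x|_p = p^{-v_p(x)} = 3^{-2} = 1/9.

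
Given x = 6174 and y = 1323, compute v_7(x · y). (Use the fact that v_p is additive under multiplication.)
v_7(8168202) = 5

v_p(x) = 3 (factor: 6174 = 7^3 · 18); v_p(y) = 2 (factor: 1323 = 7^2 · 27). Additivity: v_p(xy) = v_p(x) + v_p(y) = 3 + 2 = 5. (Direct check: xy = 8168202 = 7^5 · (486).)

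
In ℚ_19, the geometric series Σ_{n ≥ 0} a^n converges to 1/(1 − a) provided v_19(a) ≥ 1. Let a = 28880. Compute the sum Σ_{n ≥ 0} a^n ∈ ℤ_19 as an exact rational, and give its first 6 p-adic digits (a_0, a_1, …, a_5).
Σ a^n = 1/(1 − a) = -1/28879;  first 6 digits = (1, 0, 4, 4, 16, 13)

v_19(a) = 2 ≥ 1, so the series converges in ℤ_19 to 1/(1 − a) = 1/(1 − 28880) = -1/28879. Expand this rational in ℤ_19: compute digits iteratively via d_i = x_i mod 19, x_{i+1} = (x_i − d_i)/19. The first 6 digits are (1, 0, 4, 4, 16, 13).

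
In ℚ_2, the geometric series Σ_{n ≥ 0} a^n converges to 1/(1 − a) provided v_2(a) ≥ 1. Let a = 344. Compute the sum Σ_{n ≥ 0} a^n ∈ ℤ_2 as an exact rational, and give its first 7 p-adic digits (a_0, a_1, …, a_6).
Σ a^n = 1/(1 − a) = -1/343;  first 7 digits = (1, 0, 0, 1, 1, 0, 0)

v_2(a) = 3 ≥ 1, so the series converges in ℤ_2 to 1/(1 − a) = 1/(1 − 344) = -1/343. Expand this rational in ℤ_2: compute digits iteratively via d_i = x_i mod 2, x_{i+1} = (x_i − d_i)/2. The first 7 digits are (1, 0, 0, 1, 1, 0, 0).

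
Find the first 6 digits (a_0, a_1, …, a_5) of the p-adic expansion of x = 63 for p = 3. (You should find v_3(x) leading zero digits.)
(a_0, …, a_5) = (0, 0, 1, 2, 0, 0)

v_3(63) = 2, so a_0 = ... = a_1 = 0. Factor out: x = 3^2 · u with u = 7 a unit in ℤ_3. Expand u iteratively via a_{v+i} = u_i mod 3, u_{i+1} = (u_i − a_{v+i})/3:
  u_0 = 7;  a_2 = 1;  u_1 = (u_0 − 1)/3 = 2
  u_1 = 2;  a_3 = 2;  u_2 = (u_1 − 2)/3 = 0
  u_2 = 0;  a_4 = 0;  u_3 = (u_2 − 0)/3 = 0
  u_3 = 0;  a_5 = 0;  u_4 = (u_3 − 0)/3 = 0
Digits: (0, 0, 1, 2, 0, 0).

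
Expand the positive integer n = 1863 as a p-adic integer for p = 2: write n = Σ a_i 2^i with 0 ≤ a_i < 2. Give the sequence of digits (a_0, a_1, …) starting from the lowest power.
(a_0, a_1, …) = (1, 1, 1, 0, 0, 0, 1, 0, 1, 1, 1)

Repeated division by 2 gives the digits low-to-high: 1863 = 1 + 1·2^1 + 1·2^2 + 1·2^6 + 1·2^8 + 1·2^9 + 1·2^10. Digit sequence: (1, 1, 1, 0, 0, 0, 1, 0, 1, 1, 1).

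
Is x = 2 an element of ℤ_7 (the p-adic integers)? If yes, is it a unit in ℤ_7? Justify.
x ∈ ℤ_7^× (unit); v_7(x) = 0

ℤ_7 = {x ∈ ℚ_7 : v_7(x) ≥ 0} and ℤ_7^× = {x ∈ ℤ_7 : v_7(x) = 0}. Here v_7(2) = v_7(num) − v_7(den) = 0; compare against these criteria.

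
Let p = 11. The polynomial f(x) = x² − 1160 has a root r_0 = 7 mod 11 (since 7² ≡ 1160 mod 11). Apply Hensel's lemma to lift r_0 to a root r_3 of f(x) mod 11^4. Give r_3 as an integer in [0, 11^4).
r_3 = 11227 (mod 14641)

Hensel's recurrence: r_{i+1} = r_i − f(r_i)·(f′(r_i))^{-1} mod 11^{i+2}, with f′(x) = 2x. Iterate:
  r_0 = 7 (mod 11)
  r_1 = 95 (mod 121)
  r_2 = 579 (mod 1331)
  r_3 = 11227 (mod 14641)
Final: r_3 = 11227, and one checks f(r_3) ≡ 0 mod 11^4.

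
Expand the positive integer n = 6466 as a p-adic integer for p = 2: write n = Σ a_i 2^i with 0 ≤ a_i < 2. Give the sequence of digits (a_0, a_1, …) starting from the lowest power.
(a_0, a_1, …) = (0, 1, 0, 0, 0, 0, 1, 0, 1, 0, 0, 1, 1)

Repeated division by 2 gives the digits low-to-high: 6466 = 1·2^1 + 1·2^6 + 1·2^8 + 1·2^11 + 1·2^12. Digit sequence: (0, 1, 0, 0, 0, 0, 1, 0, 1, 0, 0, 1, 1).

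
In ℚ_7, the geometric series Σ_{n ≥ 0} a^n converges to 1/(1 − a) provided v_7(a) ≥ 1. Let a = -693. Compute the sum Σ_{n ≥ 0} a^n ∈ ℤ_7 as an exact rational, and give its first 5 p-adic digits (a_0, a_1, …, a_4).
Σ a^n = 1/(1 − a) = 1/694;  first 5 digits = (1, 6, 0, 4, 4)

v_7(a) = 1 ≥ 1, so the series converges in ℤ_7 to 1/(1 − a) = 1/(1 − (-693)) = 1/694. Expand this rational in ℤ_7: compute digits iteratively via d_i = x_i mod 7, x_{i+1} = (x_i − d_i)/7. The first 5 digits are (1, 6, 0, 4, 4).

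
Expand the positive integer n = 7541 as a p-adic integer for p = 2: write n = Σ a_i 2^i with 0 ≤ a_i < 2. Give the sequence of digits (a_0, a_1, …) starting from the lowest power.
(a_0, a_1, …) = (1, 0, 1, 0, 1, 1, 1, 0, 1, 0, 1, 1, 1)

Repeated division by 2 gives the digits low-to-high: 7541 = 1 + 1·2^2 + 1·2^4 + 1·2^5 + 1·2^6 + 1·2^8 + 1·2^10 + 1·2^11 + 1·2^12. Digit sequence: (1, 0, 1, 0, 1, 1, 1, 0, 1, 0, 1, 1, 1).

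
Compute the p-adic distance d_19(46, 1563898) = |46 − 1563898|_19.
d_19(46, 1563898) = 1/130321

Step 1 — x − y = 46 − 1563898 = -1563852. Step 2 — v_19(-1563852) = 4 (factor: -1563852 = −(19^4 · 12); the sign does not affect v_p). Step 3 — |x − y|_19 = 19^{-4} = 1/130321.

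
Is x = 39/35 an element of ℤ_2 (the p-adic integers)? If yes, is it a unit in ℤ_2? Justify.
x ∈ ℤ_2^× (unit); v_2(x) = 0

ℤ_2 = {x ∈ ℚ_2 : v_2(x) ≥ 0} and ℤ_2^× = {x ∈ ℤ_2 : v_2(x) = 0}. Here v_2(39/35) = v_2(num) − v_2(den) = 0; compare against these criteria.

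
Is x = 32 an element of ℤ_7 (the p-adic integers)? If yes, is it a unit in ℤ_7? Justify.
x ∈ ℤ_7^× (unit); v_7(x) = 0

ℤ_7 = {x ∈ ℚ_7 : v_7(x) ≥ 0} and ℤ_7^× = {x ∈ ℤ_7 : v_7(x) = 0}. Here v_7(32) = v_7(num) − v_7(den) = 0; compare against these criteria.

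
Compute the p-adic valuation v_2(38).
v_2(38) = 1

v_2(n) is the largest exponent k such that 2^k divides n. Factor out: 38 = 2^1 · 19. (Sign doesn't affect v_p.) So v_2(38) = 1.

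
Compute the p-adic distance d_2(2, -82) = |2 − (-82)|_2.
d_2(2, -82) = 1/4

Step 1 — x − y = 2 − (-82) = 84. Step 2 — v_2(84) = 2 (factor: 84 = (2^2 · 21); the sign does not affect v_p). Step 3 — |x − y|_2 = 2^{-2} = 1/4.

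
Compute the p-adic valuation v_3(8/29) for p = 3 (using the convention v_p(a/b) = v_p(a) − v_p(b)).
v_3(8/29) = 0

Factor powers of 3 from the numerator and denominator of the reduced fraction: 8 = 3^0 · 8 and 29 = 3^0 · 29. Apply v_p(a/b) = v_p(a) − v_p(b): v_3(8/29) = 0 − 0 = 0.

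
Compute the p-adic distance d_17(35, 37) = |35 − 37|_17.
d_17(35, 37) = 1

Step 1 — x − y = 35 − 37 = -2. Step 2 — v_17(-2) = 0 (factor: -2 = −(17^0 · 2); the sign does not affect v_p). Step 3 — |x − y|_17 = 17^{0} = 1.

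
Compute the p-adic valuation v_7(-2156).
v_7(-2156) = 2

v_7(n) is the largest exponent k such that 7^k divides n. Factor out: -2156 = -7^2 · 44. (Sign doesn't affect v_p.) So v_7(-2156) = 2.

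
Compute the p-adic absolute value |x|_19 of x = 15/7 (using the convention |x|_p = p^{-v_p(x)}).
|15/7|_19 = 1

Step 1 — compute v_19(x) by factoring powers of 19 out of the numerator and denominator: v_19(15/7) = 0. Step 2 — apply |x|_p = p^{-v_p(x)} = 19^{0} = 1.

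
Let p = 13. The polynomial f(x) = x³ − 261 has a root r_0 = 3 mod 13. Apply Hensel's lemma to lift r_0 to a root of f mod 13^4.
r_3 = 68 (mod 28561)

Hensel: r_{i+1} = r_i − f(r_i)/f′(r_i) mod 13^{i+2}, where f′(x) = 3x². Iterate:
  r_0 = 3 (mod 13)
  r_1 = 68 (mod 169)
  r_2 = 68 (mod 2197)
  r_3 = 68 (mod 28561)
Final: r = 68 with f(r) ≡ 0 mod 13^4.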